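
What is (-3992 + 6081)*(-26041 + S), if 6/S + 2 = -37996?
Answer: -344512979206/6333 ≈ -5.4400e+7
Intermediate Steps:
S = -1/6333 (S = 6/(-2 - 37996) = 6/(-37998) = 6*(-1/37998) = -1/6333 ≈ -0.00015790)
(-3992 + 6081)*(-26041 + S) = (-3992 + 6081)*(-26041 - 1/6333) = 2089*(-164917654/6333) = -344512979206/6333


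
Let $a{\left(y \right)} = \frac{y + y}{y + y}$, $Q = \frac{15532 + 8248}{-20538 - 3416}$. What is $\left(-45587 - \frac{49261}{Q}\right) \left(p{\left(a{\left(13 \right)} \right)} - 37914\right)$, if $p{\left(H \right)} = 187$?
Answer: $- \frac{62405098421}{410} \approx -1.5221 \cdot 10^{8}$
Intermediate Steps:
$Q = - \frac{410}{413}$ ($Q = \frac{23780}{-23954} = 23780 \left(- \frac{1}{23954}\right) = - \frac{410}{413} \approx -0.99274$)
$a{\left(y \right)} = 1$ ($a{\left(y \right)} = \frac{2 y}{2 y} = 2 y \frac{1}{2 y} = 1$)
$\left(-45587 - \frac{49261}{Q}\right) \left(p{\left(a{\left(13 \right)} \right)} - 37914\right) = \left(-45587 - \frac{49261}{- \frac{410}{413}}\right) \left(187 - 37914\right) = \left(-45587 - - \frac{20344793}{410}\right) \left(-37727\right) = \left(-45587 + \frac{20344793}{410}\right) \left(-37727\right) = \frac{1654123}{410} \left(-37727\right) = - \frac{62405098421}{410}$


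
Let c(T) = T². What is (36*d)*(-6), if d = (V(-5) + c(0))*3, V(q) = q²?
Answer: -16200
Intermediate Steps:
d = 75 (d = ((-5)² + 0²)*3 = (25 + 0)*3 = 25*3 = 75)
(36*d)*(-6) = (36*75)*(-6) = 2700*(-6) = -16200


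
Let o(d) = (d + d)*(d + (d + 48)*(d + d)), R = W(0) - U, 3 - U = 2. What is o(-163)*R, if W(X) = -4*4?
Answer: 206866234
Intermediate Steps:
U = 1 (U = 3 - 1*2 = 3 - 2 = 1)
W(X) = -16
R = -17 (R = -16 - 1*1 = -16 - 1 = -17)
o(d) = 2*d*(d + 2*d*(48 + d)) (o(d) = (2*d)*(d + (48 + d)*(2*d)) = (2*d)*(d + 2*d*(48 + d)) = 2*d*(d + 2*d*(48 + d)))
o(-163)*R = ((-163)**2*(194 + 4*(-163)))*(-17) = (26569*(194 - 652))*(-17) = (26569*(-458))*(-17) = -12168602*(-17) = 206866234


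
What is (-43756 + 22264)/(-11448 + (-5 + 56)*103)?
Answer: 7164/2065 ≈ 3.4692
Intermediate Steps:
(-43756 + 22264)/(-11448 + (-5 + 56)*103) = -21492/(-11448 + 51*103) = -21492/(-11448 + 5253) = -21492/(-6195) = -21492*(-1/6195) = 7164/2065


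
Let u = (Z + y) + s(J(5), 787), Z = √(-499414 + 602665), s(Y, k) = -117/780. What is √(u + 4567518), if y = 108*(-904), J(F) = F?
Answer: √(446988585 + 100*√103251)/10 ≈ 2114.3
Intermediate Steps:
s(Y, k) = -3/20 (s(Y, k) = -117*1/780 = -3/20)
y = -97632
Z = √103251 ≈ 321.33
u = -1952643/20 + √103251 (u = (√103251 - 97632) - 3/20 = (-97632 + √103251) - 3/20 = -1952643/20 + √103251 ≈ -97311.)
√(u + 4567518) = √((-1952643/20 + √103251) + 4567518) = √(89397717/20 + √103251)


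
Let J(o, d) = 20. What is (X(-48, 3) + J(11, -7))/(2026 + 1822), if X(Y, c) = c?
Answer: 23/3848 ≈ 0.0059771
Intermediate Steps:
(X(-48, 3) + J(11, -7))/(2026 + 1822) = (3 + 20)/(2026 + 1822) = 23/3848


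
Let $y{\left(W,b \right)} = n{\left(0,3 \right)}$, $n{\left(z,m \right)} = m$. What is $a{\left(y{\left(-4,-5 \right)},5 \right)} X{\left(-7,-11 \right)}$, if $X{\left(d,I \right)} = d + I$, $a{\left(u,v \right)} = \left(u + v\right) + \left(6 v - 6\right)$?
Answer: $-576$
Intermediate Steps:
$y{\left(W,b \right)} = 3$
$a{\left(u,v \right)} = -6 + u + 7 v$ ($a{\left(u,v \right)} = \left(u + v\right) + \left(-6 + 6 v\right) = -6 + u + 7 v$)
$X{\left(d,I \right)} = I + d$
$a{\left(y{\left(-4,-5 \right)},5 \right)} X{\left(-7,-11 \right)} = \left(-6 + 3 + 7 \cdot 5\right) \left(-11 - 7\right) = \left(-6 + 3 + 35\right) \left(-18\right) = 32 \left(-18\right) = -576$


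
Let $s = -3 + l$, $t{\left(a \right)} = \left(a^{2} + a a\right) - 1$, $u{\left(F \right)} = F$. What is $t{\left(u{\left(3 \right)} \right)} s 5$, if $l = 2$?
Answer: $-85$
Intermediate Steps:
$t{\left(a \right)} = -1 + 2 a^{2}$ ($t{\left(a \right)} = \left(a^{2} + a^{2}\right) - 1 = 2 a^{2} - 1 = -1 + 2 a^{2}$)
$s = -1$ ($s = -3 + 2 = -1$)
$t{\left(u{\left(3 \right)} \right)} s 5 = \left(-1 + 2 \cdot 3^{2}\right) \left(-1\right) 5 = \left(-1 + 2 \cdot 9\right) \left(-1\right) 5 = \left(-1 + 18\right) \left(-1\right) 5 = 17 \left(-1\right) 5 = \left(-17\right) 5 = -85$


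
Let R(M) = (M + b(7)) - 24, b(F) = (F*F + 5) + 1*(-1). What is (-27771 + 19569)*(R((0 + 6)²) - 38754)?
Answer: 317327178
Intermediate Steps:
b(F) = 4 + F² (b(F) = (F² + 5) - 1 = (5 + F²) - 1 = 4 + F²)
R(M) = 29 + M (R(M) = (M + (4 + 7²)) - 24 = (M + (4 + 49)) - 24 = (M + 53) - 24 = (53 + M) - 24 = 29 + M)
(-27771 + 19569)*(R((0 + 6)²) - 38754) = (-27771 + 19569)*((29 + (0 + 6)²) - 38754) = -8202*((29 + 6²) - 38754) = -8202*((29 + 36) - 38754) = -8202*(65 - 38754) = -8202*(-38689) = 317327178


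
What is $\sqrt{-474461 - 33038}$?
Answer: $i \sqrt{507499} \approx 712.39 i$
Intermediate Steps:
$\sqrt{-474461 - 33038} = \sqrt{-507499} = i \sqrt{507499}$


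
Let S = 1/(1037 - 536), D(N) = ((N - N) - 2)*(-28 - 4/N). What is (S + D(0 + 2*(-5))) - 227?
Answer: -430354/2505 ≈ -171.80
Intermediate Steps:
D(N) = 56 + 8/N (D(N) = (0 - 2)*(-28 - 4/N) = -2*(-28 - 4/N) = 56 + 8/N)
S = 1/501 ≈ 0.0019960
(S + D(0 + 2*(-5))) - 227 = (1/501 + (56 + 8/(0 + 2*(-5)))) - 227 = (1/501 + (56 + 8/(0 - 10))) - 227 = (1/501 + (56 + 8/(-10))) - 227 = (1/501 + (56 + 8*(-⅒))) - 227 = (1/501 + (56 - ⅘)) - 227 = (1/501 + 276/5) - 227 = 138281/2505 - 227 = -430354/2505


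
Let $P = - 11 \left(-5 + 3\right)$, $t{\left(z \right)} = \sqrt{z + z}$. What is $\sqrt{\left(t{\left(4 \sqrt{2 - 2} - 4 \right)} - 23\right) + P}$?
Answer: $\sqrt{-1 + 2 i \sqrt{2}} \approx 1.0 + 1.4142 i$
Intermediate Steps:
$t{\left(z \right)} = \sqrt{2} \sqrt{z}$ ($t{\left(z \right)} = \sqrt{2 z} = \sqrt{2} \sqrt{z}$)
$P = 22$ ($P = \left(-11\right) \left(-2\right) = 22$)
$\sqrt{\left(t{\left(4 \sqrt{2 - 2} - 4 \right)} - 23\right) + P} = \sqrt{\left(\sqrt{2} \sqrt{4 \sqrt{2 - 2} - 4} - 23\right) + 22} = \sqrt{\left(\sqrt{2} \sqrt{4 \sqrt{0} - 4} - 23\right) + 22} = \sqrt{\left(\sqrt{2} \sqrt{4 \cdot 0 - 4} - 23\right) + 22} = \sqrt{\left(\sqrt{2} \sqrt{0 - 4} - 23\right) + 22} = \sqrt{\left(\sqrt{2} \sqrt{-4} - 23\right) + 22} = \sqrt{\left(\sqrt{2} \cdot 2 i - 23\right) + 22} = \sqrt{\left(2 i \sqrt{2} - 23\right) + 22} = \sqrt{\left(-23 + 2 i \sqrt{2}\right) + 22} = \sqrt{-1 + 2 i \sqrt{2}}$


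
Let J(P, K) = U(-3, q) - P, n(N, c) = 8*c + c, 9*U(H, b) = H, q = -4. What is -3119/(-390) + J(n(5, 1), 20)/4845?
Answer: 3021583/377910 ≈ 7.9955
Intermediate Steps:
U(H, b) = H/9
n(N, c) = 9*c
J(P, K) = -⅓ - P (J(P, K) = (⅑)*(-3) - P = -⅓ - P)
-3119/(-390) + J(n(5, 1), 20)/4845 = -3119/(-390) + (-⅓ - 9)/4845 = -3119*(-1/390) + (-⅓ - 1*9)*(1/4845) = 3119/390 + (-⅓ - 9)*(1/4845) = 3119/390 - 28/3*1/4845 = 3119/390 - 28/14535 = 3021583/377910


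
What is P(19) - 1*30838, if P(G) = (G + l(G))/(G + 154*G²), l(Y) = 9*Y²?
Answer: -90262654/2927 ≈ -30838.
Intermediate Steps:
P(G) = (G + 9*G²)/(G + 154*G²)
P(19) - 1*30838 = (1 + 9*19)/(1 + 154*19) - 1*30838 = (1 + 171)/(1 + 2926) - 30838 = 172/2927 - 30838 = -90262654/2927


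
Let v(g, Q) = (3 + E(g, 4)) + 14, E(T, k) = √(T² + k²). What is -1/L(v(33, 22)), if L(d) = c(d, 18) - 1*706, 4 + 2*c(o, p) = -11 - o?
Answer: 2888/2084031 - 2*√1105/2084031 ≈ 0.0013539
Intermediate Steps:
c(o, p) = -15/2 - o/2 (c(o, p) = -2 + (-11 - o)/2 = -2 + (-11/2 - o/2) = -15/2 - o/2)
v(g, Q) = 17 + √(16 + g²) (v(g, Q) = (3 + √(g² + 4²)) + 14 = (3 + √(g² + 16)) + 14 = (3 + √(16 + g²)) + 14 = 17 + √(16 + g²))
L(d) = -1427/2 - d/2 (L(d) = (-15/2 - d/2) - 1*706 = (-15/2 - d/2) - 706 = -1427/2 - d/2)
-1/L(v(33, 22)) = -1/(-1427/2 - (17 + √(16 + 33²))/2) = -1/(-1427/2 - (17 + √(16 + 1089))/2) = -1/(-1427/2 - (17 + √1105)/2) = -1/(-1427/2 + (-17/2 - √1105/2)) = -1/(-722 - √1105/2)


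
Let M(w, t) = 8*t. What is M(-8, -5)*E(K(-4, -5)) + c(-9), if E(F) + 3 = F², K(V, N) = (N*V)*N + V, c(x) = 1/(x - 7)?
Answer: -6920321/16 ≈ -4.3252e+5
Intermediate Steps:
c(x) = 1/(-7 + x)
K(V, N) = V + V*N² (K(V, N) = V*N² + V = V + V*N²)
E(F) = -3 + F²
M(-8, -5)*E(K(-4, -5)) + c(-9) = (8*(-5))*(-3 + (-4*(1 + (-5)²))²) + 1/(-7 - 9) = -40*(-3 + (-4*(1 + 25))²) + 1/(-16) = -40*(-3 + (-4*26)²) - 1/16 = -40*(-3 + (-104)²) - 1/16 = -40*(-3 + 10816) - 1/16 = -40*10813 - 1/16 = -432520 - 1/16 = -6920321/16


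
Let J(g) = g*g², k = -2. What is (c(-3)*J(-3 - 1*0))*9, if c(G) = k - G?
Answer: -243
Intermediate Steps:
J(g) = g³
c(G) = -2 - G
(c(-3)*J(-3 - 1*0))*9 = ((-2 - 1*(-3))*(-3 - 1*0)³)*9 = ((-2 + 3)*(-3 + 0)³)*9 = (1*(-3)³)*9 = (1*(-27))*9 = -27*9 = -243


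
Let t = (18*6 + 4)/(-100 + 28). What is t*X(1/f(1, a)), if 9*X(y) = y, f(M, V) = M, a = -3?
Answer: -14/81 ≈ -0.17284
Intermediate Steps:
X(y) = y/9
t = -14/9 (t = (108 + 4)/(-72) = 112*(-1/72) = -14/9 ≈ -1.5556)
t*X(1/f(1, a)) = -14/(81*1) = -14/81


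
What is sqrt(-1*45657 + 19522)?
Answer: I*sqrt(26135) ≈ 161.66*I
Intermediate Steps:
sqrt(-1*45657 + 19522) = sqrt(-45657 + 19522) = sqrt(-26135) = I*sqrt(26135)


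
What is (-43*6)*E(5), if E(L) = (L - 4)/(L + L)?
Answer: -129/5 ≈ -25.800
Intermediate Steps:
E(L) = (-4 + L)/(2*L) (E(L) = (-4 + L)/((2*L)) = (-4 + L)*(1/(2*L)) = (-4 + L)/(2*L))
(-43*6)*E(5) = (-43*6)*((½)*(-4 + 5)/5) = -129/5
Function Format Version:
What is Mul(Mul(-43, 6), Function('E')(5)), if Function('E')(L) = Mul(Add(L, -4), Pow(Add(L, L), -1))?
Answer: Rational(-129, 5) ≈ -25.800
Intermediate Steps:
Function('E')(L) = Mul(Rational(1, 2), Pow(L, -1), Add(-4, L)) (Function('E')(L) = Mul(Add(-4, L), Pow(Mul(2, L), -1)) = Mul(Add(-4, L), Mul(Rational(1, 2), Pow(L, -1))) = Mul(Rational(1, 2), Pow(L, -1), Add(-4, L)))
Mul(Mul(-43, 6), Function('E')(5)) = Mul(Mul(-43, 6), Mul(Rational(1, 2), Pow(5, -1), Add(-4, 5))) = Mul(-258, Mul(Rational(1, 2), Rational(1, 5), 1)) = Mul(-258, Rational(1, 10)) = Rational(-129, 5)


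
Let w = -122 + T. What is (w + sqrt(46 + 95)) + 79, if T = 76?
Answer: 33 + sqrt(141) ≈ 44.874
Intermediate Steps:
w = -46 (w = -122 + 76 = -46)
(w + sqrt(46 + 95)) + 79 = (-46 + sqrt(46 + 95)) + 79 = (-46 + sqrt(141)) + 79 = 33 + sqrt(141)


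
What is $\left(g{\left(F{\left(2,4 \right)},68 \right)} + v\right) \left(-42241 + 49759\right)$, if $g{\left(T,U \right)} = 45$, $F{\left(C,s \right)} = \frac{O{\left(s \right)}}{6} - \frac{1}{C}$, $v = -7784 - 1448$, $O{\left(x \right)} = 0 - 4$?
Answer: $-69067866$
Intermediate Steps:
$O{\left(x \right)} = -4$ ($O{\left(x \right)} = 0 - 4 = -4$)
$v = -9232$ ($v = -7784 - 1448 = -9232$)
$F{\left(C,s \right)} = - \frac{2}{3} - \frac{1}{C}$ ($F{\left(C,s \right)} = - \frac{4}{6} - \frac{1}{C} = \left(-4\right) \frac{1}{6} - \frac{1}{C} = - \frac{2}{3} - \frac{1}{C}$)
$\left(g{\left(F{\left(2,4 \right)},68 \right)} + v\right) \left(-42241 + 49759\right) = \left(45 - 9232\right) \left(-42241 + 49759\right) = \left(-9187\right) 7518 = -69067866$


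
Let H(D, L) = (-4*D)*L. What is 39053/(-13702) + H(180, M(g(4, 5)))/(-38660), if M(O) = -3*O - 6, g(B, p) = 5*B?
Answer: -108045401/26485966 ≈ -4.0793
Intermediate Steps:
M(O) = -6 - 3*O
H(D, L) = -4*D*L
39053/(-13702) + H(180, M(g(4, 5)))/(-38660) = 39053/(-13702) - 4*180*(-6 - 15*4)/(-38660) = 39053*(-1/13702) - 4*180*(-6 - 3*20)*(-1/38660) = -39053/13702 - 4*180*(-6 - 60)*(-1/38660) = -39053/13702 - 4*180*(-66)*(-1/38660) = -39053/13702 + 47520*(-1/38660) = -39053/13702 - 2376/1933 = -108045401/26485966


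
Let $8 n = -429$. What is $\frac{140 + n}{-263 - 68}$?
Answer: $- \frac{691}{2648} \approx -0.26095$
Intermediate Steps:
$n = - \frac{429}{8}$ ($n = \frac{1}{8} \left(-429\right) = - \frac{429}{8} \approx -53.625$)
$\frac{140 + n}{-263 - 68} = \frac{140 - \frac{429}{8}}{-263 - 68} = \frac{691}{8 \left(-331\right)} = \frac{691}{8} \left(- \frac{1}{331}\right) = - \frac{691}{2648}$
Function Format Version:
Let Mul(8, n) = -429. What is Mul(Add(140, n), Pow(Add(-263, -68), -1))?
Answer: Rational(-691, 2648) ≈ -0.26095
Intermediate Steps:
n = Rational(-429, 8) (n = Mul(Rational(1, 8), -429) = Rational(-429, 8) ≈ -53.625)
Mul(Add(140, n), Pow(Add(-263, -68), -1)) = Mul(Add(140, Rational(-429, 8)), Pow(Add(-263, -68), -1)) = Mul(Rational(691, 8), Pow(-331, -1)) = Mul(Rational(691, 8), Rational(-1, 331)) = Rational(-691, 2648)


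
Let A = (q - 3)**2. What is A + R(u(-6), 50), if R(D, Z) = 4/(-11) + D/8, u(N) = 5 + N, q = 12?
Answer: 7085/88 ≈ 80.511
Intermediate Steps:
R(D, Z) = -4/11 + D/8 (R(D, Z) = 4*(-1/11) + D*(1/8) = -4/11 + D/8)
A = 81 (A = (12 - 3)**2 = 9**2 = 81)
A + R(u(-6), 50) = 81 + (-4/11 + (5 - 6)/8) = 81 + (-4/11 + (1/8)*(-1)) = 81 + (-4/11 - 1/8) = 81 - 43/88 = 7085/88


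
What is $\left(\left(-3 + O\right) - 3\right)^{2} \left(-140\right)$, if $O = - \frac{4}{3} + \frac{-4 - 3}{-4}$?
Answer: $- \frac{157115}{36} \approx -4364.3$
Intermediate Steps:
$O = \frac{5}{12}$ ($O = \left(-4\right) \frac{1}{3} + \left(-4 - 3\right) \left(- \frac{1}{4}\right) = - \frac{4}{3} - - \frac{7}{4} = - \frac{4}{3} + \frac{7}{4} = \frac{5}{12} \approx 0.41667$)
$\left(\left(-3 + O\right) - 3\right)^{2} \left(-140\right) = \left(\left(-3 + \frac{5}{12}\right) - 3\right)^{2} \left(-140\right) = \left(- \frac{31}{12} - 3\right)^{2} \left(-140\right) = \left(- \frac{67}{12}\right)^{2} \left(-140\right) = \frac{4489}{144} \left(-140\right) = - \frac{157115}{36}$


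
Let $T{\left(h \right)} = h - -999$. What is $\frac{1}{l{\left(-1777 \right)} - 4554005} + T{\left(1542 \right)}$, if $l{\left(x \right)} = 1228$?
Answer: $\frac{11568606356}{4552777} \approx 2541.0$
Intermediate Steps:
$T{\left(h \right)} = 999 + h$ ($T{\left(h \right)} = h + 999 = 999 + h$)
$\frac{1}{l{\left(-1777 \right)} - 4554005} + T{\left(1542 \right)} = \frac{1}{1228 - 4554005} + \left(999 + 1542\right) = \frac{1}{-4552777} + 2541 = - \frac{1}{4552777} + 2541 = \frac{11568606356}{4552777}$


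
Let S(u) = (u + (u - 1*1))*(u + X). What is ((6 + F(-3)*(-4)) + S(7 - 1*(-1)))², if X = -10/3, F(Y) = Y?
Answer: 7744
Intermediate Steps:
X = -10/3 (X = -10*⅓ = -10/3 ≈ -3.3333)
S(u) = (-1 + 2*u)*(-10/3 + u) (S(u) = (u + (u - 1*1))*(u - 10/3) = (u + (u - 1))*(-10/3 + u) = (u + (-1 + u))*(-10/3 + u) = (-1 + 2*u)*(-10/3 + u))
((6 + F(-3)*(-4)) + S(7 - 1*(-1)))² = ((6 - 3*(-4)) + (10/3 + 2*(7 - 1*(-1))² - 23*(7 - 1*(-1))/3))² = ((6 + 12) + (10/3 + 2*(7 + 1)² - 23*(7 + 1)/3))² = (18 + (10/3 + 2*8² - 23/3*8))² = (18 + (10/3 + 2*64 - 184/3))² = (18 + (10/3 + 128 - 184/3))² = (18 + 70)² = 88² = 7744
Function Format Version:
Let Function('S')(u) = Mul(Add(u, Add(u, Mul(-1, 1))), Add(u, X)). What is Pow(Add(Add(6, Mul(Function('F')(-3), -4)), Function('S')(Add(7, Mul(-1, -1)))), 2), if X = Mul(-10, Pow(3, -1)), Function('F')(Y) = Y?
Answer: 7744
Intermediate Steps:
X = Rational(-10, 3) (X = Mul(-10, Rational(1, 3)) = Rational(-10, 3) ≈ -3.3333)
Function('S')(u) = Mul(Add(-1, Mul(2, u)), Add(Rational(-10, 3), u)) (Function('S')(u) = Mul(Add(u, Add(u, Mul(-1, 1))), Add(u, Rational(-10, 3))) = Mul(Add(u, Add(u, -1)), Add(Rational(-10, 3), u)) = Mul(Add(u, Add(-1, u)), Add(Rational(-10, 3), u)) = Mul(Add(-1, Mul(2, u)), Add(Rational(-10, 3), u)))
Pow(Add(Add(6, Mul(Function('F')(-3), -4)), Function('S')(Add(7, Mul(-1, -1)))), 2) = Pow(Add(Add(6, Mul(-3, -4)), Add(Rational(10, 3), Mul(2, Pow(Add(7, Mul(-1, -1)), 2)), Mul(Rational(-23, 3), Add(7, Mul(-1, -1))))), 2) = Pow(Add(Add(6, 12), Add(Rational(10, 3), Mul(2, Pow(Add(7, 1), 2)), Mul(Rational(-23, 3), Add(7, 1)))), 2) = Pow(Add(18, Add(Rational(10, 3), Mul(2, Pow(8, 2)), Mul(Rational(-23, 3), 8))), 2) = Pow(Add(18, Add(Rational(10, 3), Mul(2, 64), Rational(-184, 3))), 2) = Pow(Add(18, Add(Rational(10, 3), 128, Rational(-184, 3))), 2) = Pow(Add(18, 70), 2) = Pow(88, 2) = 7744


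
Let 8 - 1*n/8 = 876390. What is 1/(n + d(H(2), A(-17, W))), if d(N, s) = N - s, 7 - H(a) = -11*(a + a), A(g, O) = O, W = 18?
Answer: -1/7011023 ≈ -1.4263e-7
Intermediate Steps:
n = -7011056 (n = 64 - 8*876390 = 64 - 7011120 = -7011056)
H(a) = 7 + 22*a (H(a) = 7 - (-11)*(a + a) = 7 - (-11)*2*a = 7 - (-22)*a = 7 + 22*a)
1/(n + d(H(2), A(-17, W))) = 1/(-7011056 + ((7 + 22*2) - 1*18)) = 1/(-7011056 + ((7 + 44) - 18)) = 1/(-7011056 + (51 - 18)) = 1/(-7011056 + 33) = 1/(-7011023) = -1/7011023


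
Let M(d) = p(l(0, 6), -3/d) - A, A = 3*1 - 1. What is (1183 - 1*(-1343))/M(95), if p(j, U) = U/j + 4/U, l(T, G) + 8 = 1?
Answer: -5039370/256681 ≈ -19.633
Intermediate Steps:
l(T, G) = -7 (l(T, G) = -8 + 1 = -7)
p(j, U) = 4/U + U/j
A = 2 (A = 3 - 1 = 2)
M(d) = -2 - 4*d/3 + 3/(7*d) (M(d) = (4/((-3/d)) - 3/d/(-7)) - 1*2 = (4*(-d/3) - 3/d*(-⅐)) - 2 = (-4*d/3 + 3/(7*d)) - 2 = -2 - 4*d/3 + 3/(7*d))
(1183 - 1*(-1343))/M(95) = (1183 - 1*(-1343))/(-2 - 4/3*95 + (3/7)/95) = (1183 + 1343)/(-2 - 380/3 + (3/7)*(1/95)) = 2526/(-2 - 380/3 + 3/665) = 2526/(-256681/1995) = 2526*(-1995/256681) = -5039370/256681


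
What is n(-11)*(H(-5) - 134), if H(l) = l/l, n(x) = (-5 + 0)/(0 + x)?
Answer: -665/11 ≈ -60.455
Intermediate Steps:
n(x) = -5/x
H(l) = 1
n(-11)*(H(-5) - 134) = (-5/(-11))*(1 - 134) = -5*(-1/11)*(-133) = (5/11)*(-133) = -665/11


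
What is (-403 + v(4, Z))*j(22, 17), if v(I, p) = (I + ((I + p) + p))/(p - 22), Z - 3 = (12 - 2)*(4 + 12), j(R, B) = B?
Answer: -960313/141 ≈ -6810.7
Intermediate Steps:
Z = 163 (Z = 3 + (12 - 2)*(4 + 12) = 3 + 10*16 = 3 + 160 = 163)
v(I, p) = (2*I + 2*p)/(-22 + p) (v(I, p) = (I + (I + 2*p))/(-22 + p) = (2*I + 2*p)/(-22 + p))
(-403 + v(4, Z))*j(22, 17) = (-403 + 2*(4 + 163)/(-22 + 163))*17 = (-403 + 2*167/141)*17 = (-403 + 2*(1/141)*167)*17 = (-403 + 334/141)*17 = -56489/141*17 = -960313/141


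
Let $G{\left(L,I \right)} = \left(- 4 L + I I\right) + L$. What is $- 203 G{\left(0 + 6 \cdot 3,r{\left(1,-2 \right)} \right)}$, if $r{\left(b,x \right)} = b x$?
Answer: $10150$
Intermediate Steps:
$G{\left(L,I \right)} = I^{2} - 3 L$ ($G{\left(L,I \right)} = \left(- 4 L + I^{2}\right) + L = \left(I^{2} - 4 L\right) + L = I^{2} - 3 L$)
$- 203 G{\left(0 + 6 \cdot 3,r{\left(1,-2 \right)} \right)} = - 203 \left(\left(1 \left(-2\right)\right)^{2} - 3 \left(0 + 6 \cdot 3\right)\right) = - 203 \left(\left(-2\right)^{2} - 3 \left(0 + 18\right)\right) = - 203 \left(4 - 54\right) = \left(-203\right) \left(-50\right) = 10150$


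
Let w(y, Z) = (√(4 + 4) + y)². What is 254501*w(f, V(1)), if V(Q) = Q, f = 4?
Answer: 6108024 + 4072016*√2 ≈ 1.1867e+7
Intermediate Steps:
w(y, Z) = (y + 2*√2)² (w(y, Z) = (√8 + y)² = (2*√2 + y)² = (y + 2*√2)²)
254501*w(f, V(1)) = 254501*(4 + 2*√2)²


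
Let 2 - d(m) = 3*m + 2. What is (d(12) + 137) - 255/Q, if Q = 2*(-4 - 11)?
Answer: 219/2 ≈ 109.50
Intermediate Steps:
Q = -30 (Q = 2*(-15) = -30)
d(m) = -3*m (d(m) = 2 - (3*m + 2) = 2 - (2 + 3*m) = 2 + (-2 - 3*m) = -3*m)
(d(12) + 137) - 255/Q = (-3*12 + 137) - 255/(-30) = (-36 + 137) - 255*(-1)/30 = 101 - 1*(-17/2) = 101 + 17/2 = 219/2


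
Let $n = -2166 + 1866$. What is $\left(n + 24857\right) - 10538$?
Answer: $14019$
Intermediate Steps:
$n = -300$
$\left(n + 24857\right) - 10538 = \left(-300 + 24857\right) - 10538 = 24557 - 10538 = 14019$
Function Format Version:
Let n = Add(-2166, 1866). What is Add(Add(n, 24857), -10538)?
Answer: 14019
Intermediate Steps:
n = -300
Add(Add(n, 24857), -10538) = Add(Add(-300, 24857), -10538) = Add(24557, -10538) = 14019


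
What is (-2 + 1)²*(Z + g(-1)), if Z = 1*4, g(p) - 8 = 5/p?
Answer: 7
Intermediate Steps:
g(p) = 8 + 5/p
Z = 4
(-2 + 1)²*(Z + g(-1)) = (-2 + 1)²*(4 + (8 + 5/(-1))) = (-1)²*(4 + (8 + 5*(-1))) = 1*(4 + (8 - 5)) = 1*(4 + 3) = 1*7 = 7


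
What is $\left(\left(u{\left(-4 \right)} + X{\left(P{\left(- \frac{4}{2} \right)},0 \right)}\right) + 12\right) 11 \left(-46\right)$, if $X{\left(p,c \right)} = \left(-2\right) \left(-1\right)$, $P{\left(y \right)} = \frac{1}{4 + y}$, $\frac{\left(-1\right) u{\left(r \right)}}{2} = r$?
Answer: $-11132$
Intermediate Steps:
$u{\left(r \right)} = - 2 r$
$X{\left(p,c \right)} = 2$
$\left(\left(u{\left(-4 \right)} + X{\left(P{\left(- \frac{4}{2} \right)},0 \right)}\right) + 12\right) 11 \left(-46\right) = \left(\left(\left(-2\right) \left(-4\right) + 2\right) + 12\right) 11 \left(-46\right) = \left(\left(8 + 2\right) + 12\right) 11 \left(-46\right) = \left(10 + 12\right) 11 \left(-46\right) = 22 \cdot 11 \left(-46\right) = 242 \left(-46\right) = -11132$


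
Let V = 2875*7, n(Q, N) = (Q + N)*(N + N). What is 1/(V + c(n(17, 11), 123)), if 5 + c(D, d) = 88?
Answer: 1/20208 ≈ 4.9485e-5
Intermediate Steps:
n(Q, N) = 2*N*(N + Q) (n(Q, N) = (N + Q)*(2*N) = 2*N*(N + Q))
c(D, d) = 83 (c(D, d) = -5 + 88 = 83)
V = 20125
1/(V + c(n(17, 11), 123)) = 1/(20125 + 83) = 1/20208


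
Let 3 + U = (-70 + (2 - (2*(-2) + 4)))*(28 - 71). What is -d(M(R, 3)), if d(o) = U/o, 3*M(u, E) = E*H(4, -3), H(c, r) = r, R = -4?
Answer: 2921/3 ≈ 973.67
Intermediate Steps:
U = 2921 (U = -3 + (-70 + (2 - (2*(-2) + 4)))*(28 - 71) = -3 + (-70 + (2 - (-4 + 4)))*(-43) = -3 + (-70 + (2 - 1*0))*(-43) = -3 + (-70 + (2 + 0))*(-43) = -3 + (-70 + 2)*(-43) = -3 - 68*(-43) = -3 + 2924 = 2921)
M(u, E) = -E (M(u, E) = (E*(-3))/3 = (-3*E)/3 = -E)
d(o) = 2921/o
-d(M(R, 3)) = -2921/((-1*3)) = -2921/(-3) = -2921*(-1)/3 = -1*(-2921/3) = 2921/3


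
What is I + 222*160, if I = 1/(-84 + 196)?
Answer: 3978241/112 ≈ 35520.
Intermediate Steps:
I = 1/112 ≈ 0.0089286
I + 222*160 = 1/112 + 222*160 = 1/112 + 35520 = 3978241/112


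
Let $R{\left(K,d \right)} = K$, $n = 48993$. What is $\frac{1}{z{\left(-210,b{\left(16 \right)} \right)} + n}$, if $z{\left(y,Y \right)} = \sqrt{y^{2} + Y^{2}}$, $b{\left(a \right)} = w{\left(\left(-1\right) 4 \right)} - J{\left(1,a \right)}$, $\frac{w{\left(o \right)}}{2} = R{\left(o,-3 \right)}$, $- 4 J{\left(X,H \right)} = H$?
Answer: $\frac{48993}{2400269933} - \frac{2 \sqrt{11029}}{2400269933} \approx 2.0324 \cdot 10^{-5}$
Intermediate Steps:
$J{\left(X,H \right)} = - \frac{H}{4}$
$w{\left(o \right)} = 2 o$
$b{\left(a \right)} = -8 + \frac{a}{4}$ ($b{\left(a \right)} = 2 \left(\left(-1\right) 4\right) - - \frac{a}{4} = 2 \left(-4\right) + \frac{a}{4} = -8 + \frac{a}{4}$)
$z{\left(y,Y \right)} = \sqrt{Y^{2} + y^{2}}$
$\frac{1}{z{\left(-210,b{\left(16 \right)} \right)} + n} = \frac{1}{\sqrt{\left(-8 + \frac{1}{4} \cdot 16\right)^{2} + \left(-210\right)^{2}} + 48993} = \frac{1}{\sqrt{\left(-8 + 4\right)^{2} + 44100} + 48993} = \frac{1}{\sqrt{\left(-4\right)^{2} + 44100} + 48993} = \frac{1}{\sqrt{16 + 44100} + 48993} = \frac{1}{\sqrt{44116} + 48993} = \frac{1}{2 \sqrt{11029} + 48993} = \frac{1}{48993 + 2 \sqrt{11029}}$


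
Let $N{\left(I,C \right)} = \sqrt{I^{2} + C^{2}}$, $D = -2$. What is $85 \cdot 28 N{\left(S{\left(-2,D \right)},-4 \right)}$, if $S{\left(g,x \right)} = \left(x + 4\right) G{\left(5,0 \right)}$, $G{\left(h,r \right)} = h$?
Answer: $4760 \sqrt{29} \approx 25633.0$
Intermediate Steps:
$S{\left(g,x \right)} = 20 + 5 x$ ($S{\left(g,x \right)} = \left(x + 4\right) 5 = \left(4 + x\right) 5 = 20 + 5 x$)
$N{\left(I,C \right)} = \sqrt{C^{2} + I^{2}}$
$85 \cdot 28 N{\left(S{\left(-2,D \right)},-4 \right)} = 85 \cdot 28 \sqrt{\left(-4\right)^{2} + \left(20 + 5 \left(-2\right)\right)^{2}} = 2380 \sqrt{16 + \left(20 - 10\right)^{2}} = 2380 \sqrt{16 + 10^{2}} = 2380 \sqrt{16 + 100} = 2380 \sqrt{116} = 2380 \cdot 2 \sqrt{29} = 4760 \sqrt{29}$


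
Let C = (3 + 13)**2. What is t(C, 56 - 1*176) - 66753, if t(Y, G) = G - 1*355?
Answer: -67228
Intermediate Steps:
C = 256 (C = 16**2 = 256)
t(Y, G) = -355 + G (t(Y, G) = G - 355 = -355 + G)
t(C, 56 - 1*176) - 66753 = (-355 + (56 - 1*176)) - 66753 = (-355 + (56 - 176)) - 66753 = (-355 - 120) - 66753 = -475 - 66753 = -67228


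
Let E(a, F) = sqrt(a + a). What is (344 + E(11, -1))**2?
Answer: (344 + sqrt(22))**2 ≈ 1.2159e+5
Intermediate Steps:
E(a, F) = sqrt(2)*sqrt(a) (E(a, F) = sqrt(2*a) = sqrt(2)*sqrt(a))
(344 + E(11, -1))**2 = (344 + sqrt(2)*sqrt(11))**2 = (344 + sqrt(22))**2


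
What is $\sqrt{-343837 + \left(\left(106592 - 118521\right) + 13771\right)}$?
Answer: $i \sqrt{341995} \approx 584.8 i$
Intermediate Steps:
$\sqrt{-343837 + \left(\left(106592 - 118521\right) + 13771\right)} = \sqrt{-343837 + \left(-11929 + 13771\right)} = \sqrt{-343837 + 1842} = \sqrt{-341995} = i \sqrt{341995}$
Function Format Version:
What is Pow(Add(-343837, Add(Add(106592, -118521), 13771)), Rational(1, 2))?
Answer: Mul(I, Pow(341995, Rational(1, 2))) ≈ Mul(584.80, I)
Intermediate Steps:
Pow(Add(-343837, Add(Add(106592, -118521), 13771)), Rational(1, 2)) = Pow(Add(-343837, Add(-11929, 13771)), Rational(1, 2)) = Pow(Add(-343837, 1842), Rational(1, 2)) = Pow(-341995, Rational(1, 2)) = Mul(I, Pow(341995, Rational(1, 2)))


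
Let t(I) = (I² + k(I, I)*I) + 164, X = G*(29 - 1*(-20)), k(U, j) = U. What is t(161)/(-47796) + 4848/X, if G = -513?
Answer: -12214205/9535302 ≈ -1.2809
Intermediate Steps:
X = -25137 (X = -513*(29 - 1*(-20)) = -513*(29 + 20) = -513*49 = -25137)
t(I) = 164 + 2*I² (t(I) = (I² + I*I) + 164 = (I² + I²) + 164 = 2*I² + 164 = 164 + 2*I²)
t(161)/(-47796) + 4848/X = (164 + 2*161²)/(-47796) + 4848/(-25137) = (164 + 2*25921)*(-1/47796) + 4848*(-1/25137) = (164 + 51842)*(-1/47796) - 1616/8379 = 52006*(-1/47796) - 1616/8379 = -26003/23898 - 1616/8379 = -12214205/9535302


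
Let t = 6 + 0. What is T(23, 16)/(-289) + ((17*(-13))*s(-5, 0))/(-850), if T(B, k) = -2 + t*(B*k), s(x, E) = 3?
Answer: -99029/14450 ≈ -6.8532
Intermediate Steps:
t = 6
T(B, k) = -2 + 6*B*k (T(B, k) = -2 + 6*(B*k) = -2 + 6*B*k)
T(23, 16)/(-289) + ((17*(-13))*s(-5, 0))/(-850) = (-2 + 6*23*16)/(-289) + ((17*(-13))*3)/(-850) = (-2 + 2208)*(-1/289) - 221*3*(-1/850) = 2206*(-1/289) - 663*(-1/850) = -2206/289 + 39/50 = -99029/14450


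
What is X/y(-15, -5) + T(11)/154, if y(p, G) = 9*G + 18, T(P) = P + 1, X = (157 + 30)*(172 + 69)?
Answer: -3469997/2079 ≈ -1669.1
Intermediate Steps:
X = 45067 (X = 187*241 = 45067)
T(P) = 1 + P
y(p, G) = 18 + 9*G
X/y(-15, -5) + T(11)/154 = 45067/(18 + 9*(-5)) + (1 + 11)/154 = 45067/(18 - 45) + 12*(1/154) = 45067/(-27) + 6/77 = 45067*(-1/27) + 6/77 = -45067/27 + 6/77 = -3469997/2079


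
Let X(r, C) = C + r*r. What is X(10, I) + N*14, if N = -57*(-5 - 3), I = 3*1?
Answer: 6487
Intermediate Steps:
I = 3
X(r, C) = C + r**2
N = 456 (N = -57*(-8) = 456)
X(10, I) + N*14 = (3 + 10**2) + 456*14 = (3 + 100) + 6384 = 103 + 6384 = 6487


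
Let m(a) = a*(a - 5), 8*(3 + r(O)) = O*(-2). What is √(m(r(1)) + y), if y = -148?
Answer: I*√1939/4 ≈ 11.009*I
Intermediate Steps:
r(O) = -3 - O/4 (r(O) = -3 + (O*(-2))/8 = -3 + (-2*O)/8 = -3 - O/4)
m(a) = a*(-5 + a)
√(m(r(1)) + y) = √((-3 - ¼*1)*(-5 + (-3 - ¼*1)) - 148) = √((-3 - ¼)*(-5 + (-3 - ¼)) - 148) = √(-13*(-5 - 13/4)/4 - 148) = √(-13/4*(-33/4) - 148) = √(429/16 - 148) = √(-1939/16) = I*√1939/4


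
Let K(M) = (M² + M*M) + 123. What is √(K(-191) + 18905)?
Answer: √91990 ≈ 303.30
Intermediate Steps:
K(M) = 123 + 2*M² (K(M) = (M² + M²) + 123 = 2*M² + 123 = 123 + 2*M²)
√(K(-191) + 18905) = √((123 + 2*(-191)²) + 18905) = √((123 + 2*36481) + 18905) = √((123 + 72962) + 18905) = √(73085 + 18905) = √91990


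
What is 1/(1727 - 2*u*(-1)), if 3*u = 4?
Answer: 3/5189 ≈ 0.00057815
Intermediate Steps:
u = 4/3 (u = (1/3)*4 = 4/3 ≈ 1.3333)
1/(1727 - 2*u*(-1)) = 1/(1727 - 2*4/3*(-1)) = 1/(1727 - 8/3*(-1)) = 1/(1727 + 8/3) = 1/(5189/3) = 3/5189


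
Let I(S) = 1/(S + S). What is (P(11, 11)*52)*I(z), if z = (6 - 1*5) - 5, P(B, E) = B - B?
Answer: 0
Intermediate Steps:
P(B, E) = 0
z = -4 (z = (6 - 5) - 5 = 1 - 5 = -4)
I(S) = 1/(2*S)
(P(11, 11)*52)*I(z) = (0*52)*((1/2)/(-4)) = 0*((1/2)*(-1/4)) = 0*(-1/8) = 0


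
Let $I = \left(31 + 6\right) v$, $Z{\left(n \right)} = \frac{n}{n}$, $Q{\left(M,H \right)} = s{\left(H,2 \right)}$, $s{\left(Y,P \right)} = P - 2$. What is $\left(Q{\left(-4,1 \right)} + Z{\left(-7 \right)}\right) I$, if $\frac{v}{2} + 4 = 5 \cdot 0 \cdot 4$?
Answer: $-296$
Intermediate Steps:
$s{\left(Y,P \right)} = -2 + P$ ($s{\left(Y,P \right)} = P - 2 = -2 + P$)
$Q{\left(M,H \right)} = 0$ ($Q{\left(M,H \right)} = -2 + 2 = 0$)
$Z{\left(n \right)} = 1$
$v = -8$ ($v = -8 + 2 \cdot 5 \cdot 0 \cdot 4 = -8 + 2 \cdot 0 \cdot 4 = -8 + 2 \cdot 0 = -8 + 0 = -8$)
$I = -296$ ($I = \left(31 + 6\right) \left(-8\right) = 37 \left(-8\right) = -296$)
$\left(Q{\left(-4,1 \right)} + Z{\left(-7 \right)}\right) I = \left(0 + 1\right) \left(-296\right) = 1 \left(-296\right) = -296$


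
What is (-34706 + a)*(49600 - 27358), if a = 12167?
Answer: -501312438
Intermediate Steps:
(-34706 + a)*(49600 - 27358) = (-34706 + 12167)*(49600 - 27358) = -22539*22242 = -501312438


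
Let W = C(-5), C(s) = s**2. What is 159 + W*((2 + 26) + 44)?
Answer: 1959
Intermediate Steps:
W = 25 (W = (-5)**2 = 25)
159 + W*((2 + 26) + 44) = 159 + 25*((2 + 26) + 44) = 159 + 25*(28 + 44) = 159 + 25*72 = 159 + 1800 = 1959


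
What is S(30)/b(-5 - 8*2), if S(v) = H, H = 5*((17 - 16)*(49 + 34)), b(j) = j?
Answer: -415/21 ≈ -19.762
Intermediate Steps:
H = 415 (H = 5*(1*83) = 5*83 = 415)
S(v) = 415
S(30)/b(-5 - 8*2) = 415/(-5 - 8*2) = 415/(-5 - 16) = 415/(-21) = 415*(-1/21) = -415/21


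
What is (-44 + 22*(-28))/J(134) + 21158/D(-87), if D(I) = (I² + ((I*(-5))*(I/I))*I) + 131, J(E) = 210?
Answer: -811296/211015 ≈ -3.8447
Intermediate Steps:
D(I) = 131 - 4*I² (D(I) = (I² + (-5*I*1)*I) + 131 = (I² + (-5*I)*I) + 131 = (I² - 5*I²) + 131 = -4*I² + 131 = 131 - 4*I²)
(-44 + 22*(-28))/J(134) + 21158/D(-87) = (-44 + 22*(-28))/210 + 21158/(131 - 4*(-87)²) = (-44 - 616)*(1/210) + 21158/(131 - 4*7569) = -660*1/210 + 21158/(131 - 30276) = -22/7 + 21158/(-30145) = -22/7 + 21158*(-1/30145) = -22/7 - 21158/30145 = -811296/211015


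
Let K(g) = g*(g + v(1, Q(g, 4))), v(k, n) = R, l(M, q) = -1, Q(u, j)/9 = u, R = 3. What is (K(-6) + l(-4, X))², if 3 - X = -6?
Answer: 289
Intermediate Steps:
X = 9 (X = 3 - 1*(-6) = 3 + 6 = 9)
Q(u, j) = 9*u
v(k, n) = 3
K(g) = g*(3 + g) (K(g) = g*(g + 3) = g*(3 + g))
(K(-6) + l(-4, X))² = (-6*(3 - 6) - 1)² = (-6*(-3) - 1)² = (18 - 1)² = 17² = 289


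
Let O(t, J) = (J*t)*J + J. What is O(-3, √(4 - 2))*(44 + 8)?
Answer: -312 + 52*√2 ≈ -238.46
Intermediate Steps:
O(t, J) = J + t*J² (O(t, J) = t*J² + J = J + t*J²)
O(-3, √(4 - 2))*(44 + 8) = (√(4 - 2)*(1 + √(4 - 2)*(-3)))*(44 + 8) = (√2*(1 + √2*(-3)))*52 = (√2*(1 - 3*√2))*52 = 52*√2*(1 - 3*√2)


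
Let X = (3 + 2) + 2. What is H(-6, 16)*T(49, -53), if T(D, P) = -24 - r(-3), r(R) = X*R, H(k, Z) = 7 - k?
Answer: -39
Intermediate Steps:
X = 7 (X = 5 + 2 = 7)
r(R) = 7*R
T(D, P) = -3 (T(D, P) = -24 - 7*(-3) = -24 - 1*(-21) = -24 + 21 = -3)
H(-6, 16)*T(49, -53) = (7 - 1*(-6))*(-3) = (7 + 6)*(-3) = 13*(-3) = -39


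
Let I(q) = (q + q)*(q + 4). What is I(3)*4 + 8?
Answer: 176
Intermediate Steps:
I(q) = 2*q*(4 + q) (I(q) = (2*q)*(4 + q) = 2*q*(4 + q))
I(3)*4 + 8 = (2*3*(4 + 3))*4 + 8 = (2*3*7)*4 + 8 = 42*4 + 8 = 168 + 8 = 176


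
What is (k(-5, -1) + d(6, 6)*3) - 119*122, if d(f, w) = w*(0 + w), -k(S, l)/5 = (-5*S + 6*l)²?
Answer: -16215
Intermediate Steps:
k(S, l) = -5*(-5*S + 6*l)²
d(f, w) = w² (d(f, w) = w*w = w²)
(k(-5, -1) + d(6, 6)*3) - 119*122 = (-5*(-6*(-1) + 5*(-5))² + 6²*3) - 119*122 = (-5*(6 - 25)² + 36*3) - 14518 = (-5*(-19)² + 108) - 14518 = (-5*361 + 108) - 14518 = (-1805 + 108) - 14518 = -1697 - 14518 = -16215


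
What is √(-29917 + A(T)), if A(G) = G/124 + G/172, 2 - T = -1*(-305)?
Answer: I*√212666641378/2666 ≈ 172.98*I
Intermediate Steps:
T = -303 (T = 2 - (-1)*(-305) = 2 - 1*305 = 2 - 305 = -303)
A(G) = 37*G/2666 (A(G) = G*(1/124) + G*(1/172) = G/124 + G/172 = 37*G/2666)
√(-29917 + A(T)) = √(-29917 + (37/2666)*(-303)) = √(-29917 - 11211/2666) = √(-79769933/2666) = I*√212666641378/2666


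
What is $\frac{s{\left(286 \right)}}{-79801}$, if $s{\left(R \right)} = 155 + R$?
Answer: $- \frac{441}{79801} \approx -0.0055262$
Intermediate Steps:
$\frac{s{\left(286 \right)}}{-79801} = \frac{155 + 286}{-79801} = 441 \left(- \frac{1}{79801}\right) = - \frac{441}{79801}$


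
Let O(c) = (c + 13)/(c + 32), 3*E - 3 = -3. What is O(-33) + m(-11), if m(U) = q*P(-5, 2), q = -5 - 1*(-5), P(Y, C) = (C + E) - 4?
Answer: 20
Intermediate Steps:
E = 0 (E = 1 + (1/3)*(-3) = 1 - 1 = 0)
P(Y, C) = -4 + C (P(Y, C) = (C + 0) - 4 = C - 4 = -4 + C)
O(c) = (13 + c)/(32 + c)
q = 0 (q = -5 + 5 = 0)
m(U) = 0 (m(U) = 0*(-4 + 2) = 0*(-2) = 0)
O(-33) + m(-11) = (13 - 33)/(32 - 33) + 0 = -20/(-1) + 0 = -1*(-20) + 0 = 20 + 0 = 20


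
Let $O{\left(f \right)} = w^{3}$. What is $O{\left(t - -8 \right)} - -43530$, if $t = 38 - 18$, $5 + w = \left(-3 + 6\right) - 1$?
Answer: $43503$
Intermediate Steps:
$w = -3$ ($w = -5 + \left(\left(-3 + 6\right) - 1\right) = -5 + \left(3 - 1\right) = -5 + 2 = -3$)
$t = 20$ ($t = 38 + \left(-24 + 6\right) = 38 - 18 = 20$)
$O{\left(f \right)} = -27$ ($O{\left(f \right)} = \left(-3\right)^{3} = -27$)
$O{\left(t - -8 \right)} - -43530 = -27 - -43530 = -27 + 43530 = 43503$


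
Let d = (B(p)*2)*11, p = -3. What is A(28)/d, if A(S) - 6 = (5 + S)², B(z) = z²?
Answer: 365/66 ≈ 5.5303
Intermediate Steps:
A(S) = 6 + (5 + S)²
d = 198 (d = ((-3)²*2)*11 = (9*2)*11 = 18*11 = 198)
A(28)/d = (6 + (5 + 28)²)/198 = (6 + 33²)*(1/198) = (6 + 1089)*(1/198) = 1095*(1/198) = 365/66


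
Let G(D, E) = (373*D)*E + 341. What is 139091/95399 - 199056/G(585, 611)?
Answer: 4631280636973/3179734433701 ≈ 1.4565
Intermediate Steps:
G(D, E) = 341 + 373*D*E (G(D, E) = 373*D*E + 341 = 341 + 373*D*E)
139091/95399 - 199056/G(585, 611) = 139091/95399 - 199056/(341 + 373*585*611) = 139091*(1/95399) - 199056/(341 + 133323255) = 139091/95399 - 199056/133323596 = 139091/95399 - 199056*1/133323596 = 139091/95399 - 49764/33330899 = 4631280636973/3179734433701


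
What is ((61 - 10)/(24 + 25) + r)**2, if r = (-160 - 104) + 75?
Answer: 84824100/2401 ≈ 35329.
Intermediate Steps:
r = -189 (r = -264 + 75 = -189)
((61 - 10)/(24 + 25) + r)**2 = ((61 - 10)/(24 + 25) - 189)**2 = (51/49 - 189)**2 = (-9210/49)**2 = 84824100/2401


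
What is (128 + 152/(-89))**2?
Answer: 126337600/7921 ≈ 15950.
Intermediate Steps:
(128 + 152/(-89))**2 = (128 + 152*(-1/89))**2 = (128 - 152/89)**2 = (11240/89)**2 = 126337600/7921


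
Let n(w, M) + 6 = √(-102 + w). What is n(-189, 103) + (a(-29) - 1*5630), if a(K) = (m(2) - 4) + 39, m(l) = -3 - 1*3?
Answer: -5607 + I*√291 ≈ -5607.0 + 17.059*I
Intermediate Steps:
m(l) = -6 (m(l) = -3 - 3 = -6)
a(K) = 29 (a(K) = (-6 - 4) + 39 = -10 + 39 = 29)
n(w, M) = -6 + √(-102 + w)
n(-189, 103) + (a(-29) - 1*5630) = (-6 + √(-102 - 189)) + (29 - 1*5630) = (-6 + √(-291)) + (29 - 5630) = (-6 + I*√291) - 5601 = -5607 + I*√291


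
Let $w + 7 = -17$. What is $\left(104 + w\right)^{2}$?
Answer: $6400$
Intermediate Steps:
$w = -24$ ($w = -7 - 17 = -24$)
$\left(104 + w\right)^{2} = \left(104 - 24\right)^{2} = 80^{2} = 6400$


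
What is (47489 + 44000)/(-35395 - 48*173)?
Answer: -91489/43699 ≈ -2.0936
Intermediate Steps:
(47489 + 44000)/(-35395 - 48*173) = 91489/(-35395 - 8304) = 91489/(-43699) = 91489*(-1/43699) = -91489/43699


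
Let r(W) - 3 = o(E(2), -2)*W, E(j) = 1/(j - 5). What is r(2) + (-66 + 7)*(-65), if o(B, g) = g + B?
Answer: 11500/3 ≈ 3833.3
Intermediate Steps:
E(j) = 1/(-5 + j)
o(B, g) = B + g
r(W) = 3 - 7*W/3 (r(W) = 3 + (1/(-5 + 2) - 2)*W = 3 + (1/(-3) - 2)*W = 3 + (-⅓ - 2)*W = 3 - 7*W/3)
r(2) + (-66 + 7)*(-65) = (3 - 7/3*2) + (-66 + 7)*(-65) = (3 - 14/3) - 59*(-65) = -5/3 + 3835 = 11500/3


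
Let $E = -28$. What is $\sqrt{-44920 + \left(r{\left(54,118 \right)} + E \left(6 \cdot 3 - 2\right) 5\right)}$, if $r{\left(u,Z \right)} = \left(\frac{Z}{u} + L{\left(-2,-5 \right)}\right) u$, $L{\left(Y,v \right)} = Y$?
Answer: $5 i \sqrt{1886} \approx 217.14 i$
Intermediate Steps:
$r{\left(u,Z \right)} = u \left(-2 + \frac{Z}{u}\right)$ ($r{\left(u,Z \right)} = \left(\frac{Z}{u} - 2\right) u = \left(-2 + \frac{Z}{u}\right) u = u \left(-2 + \frac{Z}{u}\right)$)
$\sqrt{-44920 + \left(r{\left(54,118 \right)} + E \left(6 \cdot 3 - 2\right) 5\right)} = \sqrt{-44920 + \left(\left(118 - 108\right) + - 28 \left(6 \cdot 3 - 2\right) 5\right)} = \sqrt{-44920 + \left(\left(118 - 108\right) + - 28 \left(18 - 2\right) 5\right)} = \sqrt{-44920 + \left(10 + \left(-28\right) 16 \cdot 5\right)} = \sqrt{-44920 + \left(10 - 2240\right)} = \sqrt{-44920 - 2230} = \sqrt{-47150} = 5 i \sqrt{1886}$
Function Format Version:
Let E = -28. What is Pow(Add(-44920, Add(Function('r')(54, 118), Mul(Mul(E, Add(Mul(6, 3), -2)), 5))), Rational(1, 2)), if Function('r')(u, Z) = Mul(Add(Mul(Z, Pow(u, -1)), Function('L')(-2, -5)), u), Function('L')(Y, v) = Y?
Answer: Mul(5, I, Pow(1886, Rational(1, 2))) ≈ Mul(217.14, I)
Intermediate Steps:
Function('r')(u, Z) = Mul(u, Add(-2, Mul(Z, Pow(u, -1)))) (Function('r')(u, Z) = Mul(Add(Mul(Z, Pow(u, -1)), -2), u) = Mul(Add(-2, Mul(Z, Pow(u, -1))), u) = Mul(u, Add(-2, Mul(Z, Pow(u, -1)))))
Pow(Add(-44920, Add(Function('r')(54, 118), Mul(Mul(E, Add(Mul(6, 3), -2)), 5))), Rational(1, 2)) = Pow(Add(-44920, Add(Add(118, Mul(-2, 54)), Mul(Mul(-28, Add(Mul(6, 3), -2)), 5))), Rational(1, 2)) = Pow(Add(-44920, Add(Add(118, -108), Mul(Mul(-28, Add(18, -2)), 5))), Rational(1, 2)) = Pow(Add(-44920, Add(10, Mul(Mul(-28, 16), 5))), Rational(1, 2)) = Pow(Add(-44920, Add(10, Mul(-448, 5))), Rational(1, 2)) = Pow(Add(-44920, Add(10, -2240)), Rational(1, 2)) = Pow(Add(-44920, -2230), Rational(1, 2)) = Pow(-47150, Rational(1, 2)) = Mul(5, I, Pow(1886, Rational(1, 2)))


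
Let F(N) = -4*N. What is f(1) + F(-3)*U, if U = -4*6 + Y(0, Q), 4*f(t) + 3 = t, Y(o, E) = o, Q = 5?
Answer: -577/2 ≈ -288.50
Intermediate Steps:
f(t) = -3/4 + t/4
U = -24 (U = -4*6 + 0 = -24 + 0 = -24)
f(1) + F(-3)*U = (-3/4 + (1/4)*1) - 4*(-3)*(-24) = (-3/4 + 1/4) + 12*(-24) = -1/2 - 288 = -577/2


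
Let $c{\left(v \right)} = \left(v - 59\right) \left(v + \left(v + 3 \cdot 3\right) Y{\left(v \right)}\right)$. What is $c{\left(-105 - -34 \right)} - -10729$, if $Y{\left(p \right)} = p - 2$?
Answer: $-568421$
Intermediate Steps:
$Y{\left(p \right)} = -2 + p$
$c{\left(v \right)} = \left(-59 + v\right) \left(v + \left(-2 + v\right) \left(9 + v\right)\right)$ ($c{\left(v \right)} = \left(v - 59\right) \left(v + \left(v + 3 \cdot 3\right) \left(-2 + v\right)\right) = \left(-59 + v\right) \left(v + \left(v + 9\right) \left(-2 + v\right)\right) = \left(-59 + v\right) \left(v + \left(9 + v\right) \left(-2 + v\right)\right) = \left(-59 + v\right) \left(v + \left(-2 + v\right) \left(9 + v\right)\right)$)
$c{\left(-105 - -34 \right)} - -10729 = \left(1062 + \left(-105 - -34\right)^{3} - 490 \left(-105 - -34\right) - 51 \left(-105 - -34\right)^{2}\right) - -10729 = \left(1062 + \left(-105 + 34\right)^{3} - 490 \left(-105 + 34\right) - 51 \left(-105 + 34\right)^{2}\right) + 10729 = \left(1062 + \left(-71\right)^{3} - -34790 - 51 \left(-71\right)^{2}\right) + 10729 = \left(1062 - 357911 + 34790 - 257091\right) + 10729 = -579150 + 10729 = -568421$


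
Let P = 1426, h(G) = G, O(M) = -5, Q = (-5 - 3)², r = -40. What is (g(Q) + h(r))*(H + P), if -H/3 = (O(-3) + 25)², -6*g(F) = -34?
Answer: -23278/3 ≈ -7759.3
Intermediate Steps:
Q = 64 (Q = (-8)² = 64)
g(F) = 17/3 (g(F) = -⅙*(-34) = 17/3)
H = -1200 (H = -3*(-5 + 25)² = -3*20² = -3*400 = -1200)
(g(Q) + h(r))*(H + P) = (17/3 - 40)*(-1200 + 1426) = -103/3*226 = -23278/3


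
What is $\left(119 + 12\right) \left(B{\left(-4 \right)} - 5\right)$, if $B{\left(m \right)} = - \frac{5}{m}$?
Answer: $- \frac{1965}{4} \approx -491.25$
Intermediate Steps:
$\left(119 + 12\right) \left(B{\left(-4 \right)} - 5\right) = \left(119 + 12\right) \left(- \frac{5}{-4} - 5\right) = 131 \left(\left(-5\right) \left(- \frac{1}{4}\right) - 5\right) = 131 \left(\frac{5}{4} - 5\right) = 131 \left(- \frac{15}{4}\right) = - \frac{1965}{4}$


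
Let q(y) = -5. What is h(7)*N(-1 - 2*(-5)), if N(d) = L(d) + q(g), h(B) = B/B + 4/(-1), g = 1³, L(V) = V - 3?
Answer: -3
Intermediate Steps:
L(V) = -3 + V
g = 1
h(B) = -3 (h(B) = 1 + 4*(-1) = 1 - 4 = -3)
N(d) = -8 + d (N(d) = (-3 + d) - 5 = -8 + d)
h(7)*N(-1 - 2*(-5)) = -3*(-8 + (-1 - 2*(-5))) = -3*(-8 + (-1 + 10)) = -3*(-8 + 9) = -3*1 = -3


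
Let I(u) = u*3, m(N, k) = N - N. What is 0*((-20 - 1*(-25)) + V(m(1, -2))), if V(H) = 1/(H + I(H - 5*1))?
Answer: 0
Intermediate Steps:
m(N, k) = 0
I(u) = 3*u
V(H) = 1/(-15 + 4*H) (V(H) = 1/(H + 3*(H - 5*1)) = 1/(H + 3*(H - 5)) = 1/(H + 3*(-5 + H)) = 1/(H + (-15 + 3*H)) = 1/(-15 + 4*H))
0*((-20 - 1*(-25)) + V(m(1, -2))) = 0*((-20 - 1*(-25)) + 1/(-15 + 4*0)) = 0*((-20 + 25) + 1/(-15 + 0)) = 0*(5 + 1/(-15)) = 0*(5 - 1/15) = 0*(74/15) = 0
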